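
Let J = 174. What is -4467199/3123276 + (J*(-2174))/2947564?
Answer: -3587203826353/2301513974916 ≈ -1.5586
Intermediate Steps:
-4467199/3123276 + (J*(-2174))/2947564 = -4467199/3123276 + (174*(-2174))/2947564 = -4467199*1/3123276 - 378276*1/2947564 = -4467199/3123276 - 94569/736891 = -3587203826353/2301513974916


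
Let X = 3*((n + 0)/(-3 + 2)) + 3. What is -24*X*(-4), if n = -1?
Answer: 576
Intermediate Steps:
X = 6 (X = 3*((-1 + 0)/(-3 + 2)) + 3 = 3*(-1/(-1)) + 3 = 3*(-1*(-1)) + 3 = 3*1 + 3 = 3 + 3 = 6)
-24*X*(-4) = -24*6*(-4) = -144*(-4) = 576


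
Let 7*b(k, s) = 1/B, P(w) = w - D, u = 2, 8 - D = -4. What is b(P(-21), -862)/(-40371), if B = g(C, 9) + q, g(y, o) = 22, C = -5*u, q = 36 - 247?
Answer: 1/53410833 ≈ 1.8723e-8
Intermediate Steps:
D = 12 (D = 8 - 1*(-4) = 8 + 4 = 12)
q = -211
C = -10 (C = -5*2 = -10)
B = -189 (B = 22 - 211 = -189)
P(w) = -12 + w (P(w) = w - 1*12 = w - 12 = -12 + w)
b(k, s) = -1/1323 (b(k, s) = (⅐)/(-189) = (⅐)*(-1/189) = -1/1323)
b(P(-21), -862)/(-40371) = -1/1323/(-40371) = -1/1323*(-1/40371) = 1/53410833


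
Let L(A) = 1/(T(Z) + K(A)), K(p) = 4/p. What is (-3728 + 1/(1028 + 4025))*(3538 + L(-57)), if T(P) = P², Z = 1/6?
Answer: -1919888784194/146537 ≈ -1.3102e+7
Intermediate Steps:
Z = ⅙ ≈ 0.16667
L(A) = 1/(1/36 + 4/A) (L(A) = 1/((⅙)² + 4/A) = 1/(1/36 + 4/A))
(-3728 + 1/(1028 + 4025))*(3538 + L(-57)) = (-3728 + 1/(1028 + 4025))*(3538 + 36*(-57)/(144 - 57)) = (-3728 + 1/5053)*(3538 + 36*(-57)/87) = (-3728 + 1/5053)*(3538 + 36*(-57)*(1/87)) = -18837583*(3538 - 684/29)/5053 = -18837583/5053*101918/29 = -1919888784194/146537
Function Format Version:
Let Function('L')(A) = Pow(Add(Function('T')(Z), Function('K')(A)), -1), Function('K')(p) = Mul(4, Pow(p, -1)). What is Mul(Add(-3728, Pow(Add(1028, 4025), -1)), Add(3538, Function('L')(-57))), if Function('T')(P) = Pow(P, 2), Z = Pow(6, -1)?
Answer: Rational(-1919888784194, 146537) ≈ -1.3102e+7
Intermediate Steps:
Z = Rational(1, 6) ≈ 0.16667
Function('L')(A) = Pow(Add(Rational(1, 36), Mul(4, Pow(A, -1))), -1) (Function('L')(A) = Pow(Add(Pow(Rational(1, 6), 2), Mul(4, Pow(A, -1))), -1) = Pow(Add(Rational(1, 36), Mul(4, Pow(A, -1))), -1))
Mul(Add(-3728, Pow(Add(1028, 4025), -1)), Add(3538, Function('L')(-57))) = Mul(Add(-3728, Pow(Add(1028, 4025), -1)), Add(3538, Mul(36, -57, Pow(Add(144, -57), -1)))) = Mul(Add(-3728, Pow(5053, -1)), Add(3538, Mul(36, -57, Pow(87, -1)))) = Mul(Add(-3728, Rational(1, 5053)), Add(3538, Mul(36, -57, Rational(1, 87)))) = Mul(Rational(-18837583, 5053), Add(3538, Rational(-684, 29))) = Mul(Rational(-18837583, 5053), Rational(101918, 29)) = Rational(-1919888784194, 146537)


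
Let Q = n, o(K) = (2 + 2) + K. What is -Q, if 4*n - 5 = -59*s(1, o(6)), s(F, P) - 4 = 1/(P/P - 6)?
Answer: 274/5 ≈ 54.800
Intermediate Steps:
o(K) = 4 + K
s(F, P) = 19/5 (s(F, P) = 4 + 1/(P/P - 6) = 4 + 1/(1 - 6) = 4 + 1/(-5) = 4 - 1/5 = 19/5)
n = -274/5 (n = 5/4 + (-59*19/5)/4 = 5/4 + (1/4)*(-1121/5) = 5/4 - 1121/20 = -274/5 ≈ -54.800)
Q = -274/5 ≈ -54.800
-Q = -1*(-274/5) = 274/5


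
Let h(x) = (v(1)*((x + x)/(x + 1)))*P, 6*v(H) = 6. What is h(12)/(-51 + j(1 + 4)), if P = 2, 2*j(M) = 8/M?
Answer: -240/3263 ≈ -0.073552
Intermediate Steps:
j(M) = 4/M (j(M) = (8/M)/2 = 4/M)
v(H) = 1 (v(H) = (⅙)*6 = 1)
h(x) = 4*x/(1 + x) (h(x) = (1*((x + x)/(x + 1)))*2 = (1*((2*x)/(1 + x)))*2 = (1*(2*x/(1 + x)))*2 = (2*x/(1 + x))*2 = 4*x/(1 + x))
h(12)/(-51 + j(1 + 4)) = (4*12/(1 + 12))/(-51 + 4/(1 + 4)) = (4*12/13)/(-51 + 4/5) = (4*12*(1/13))/(-51 + 4*(⅕)) = (48/13)/(-51 + ⅘) = (48/13)/(-251/5) = -5/251*48/13 = -240/3263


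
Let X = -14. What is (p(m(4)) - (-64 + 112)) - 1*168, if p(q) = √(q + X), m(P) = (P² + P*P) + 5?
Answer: -216 + √23 ≈ -211.20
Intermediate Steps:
m(P) = 5 + 2*P² (m(P) = (P² + P²) + 5 = 2*P² + 5 = 5 + 2*P²)
p(q) = √(-14 + q) (p(q) = √(q - 14) = √(-14 + q))
(p(m(4)) - (-64 + 112)) - 1*168 = (√(-14 + (5 + 2*4²)) - (-64 + 112)) - 1*168 = (√(-14 + (5 + 2*16)) - 1*48) - 168 = (√(-14 + (5 + 32)) - 48) - 168 = (√(-14 + 37) - 48) - 168 = (√23 - 48) - 168 = (-48 + √23) - 168 = -216 + √23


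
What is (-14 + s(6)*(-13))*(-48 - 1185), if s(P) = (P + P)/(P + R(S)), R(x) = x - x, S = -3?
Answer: 49320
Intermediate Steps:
R(x) = 0
s(P) = 2 (s(P) = (P + P)/(P + 0) = (2*P)/P = 2)
(-14 + s(6)*(-13))*(-48 - 1185) = (-14 + 2*(-13))*(-48 - 1185) = (-14 - 26)*(-1233) = -40*(-1233) = 49320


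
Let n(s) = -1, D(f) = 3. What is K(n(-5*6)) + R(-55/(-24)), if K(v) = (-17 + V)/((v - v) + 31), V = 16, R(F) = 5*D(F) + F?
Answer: 12841/744 ≈ 17.259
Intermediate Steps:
R(F) = 15 + F (R(F) = 5*3 + F = 15 + F)
K(v) = -1/31 (K(v) = (-17 + 16)/((v - v) + 31) = -1/(0 + 31) = -1/31)
K(n(-5*6)) + R(-55/(-24)) = -1/31 + (15 - 55/(-24)) = -1/31 + (15 - 55*(-1/24)) = -1/31 + (15 + 55/24) = -1/31 + 415/24 = 12841/744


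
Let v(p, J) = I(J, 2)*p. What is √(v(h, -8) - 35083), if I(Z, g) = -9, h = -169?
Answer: I*√33562 ≈ 183.2*I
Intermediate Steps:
v(p, J) = -9*p
√(v(h, -8) - 35083) = √(-9*(-169) - 35083) = √(1521 - 35083) = √(-33562) = I*√33562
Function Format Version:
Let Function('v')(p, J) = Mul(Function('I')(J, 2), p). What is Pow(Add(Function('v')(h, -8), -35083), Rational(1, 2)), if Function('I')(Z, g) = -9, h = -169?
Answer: Mul(I, Pow(33562, Rational(1, 2))) ≈ Mul(183.20, I)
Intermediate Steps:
Function('v')(p, J) = Mul(-9, p)
Pow(Add(Function('v')(h, -8), -35083), Rational(1, 2)) = Pow(Add(Mul(-9, -169), -35083), Rational(1, 2)) = Pow(Add(1521, -35083), Rational(1, 2)) = Pow(-33562, Rational(1, 2)) = Mul(I, Pow(33562, Rational(1, 2)))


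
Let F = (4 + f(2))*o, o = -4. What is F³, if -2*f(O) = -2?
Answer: -8000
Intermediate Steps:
f(O) = 1 (f(O) = -½*(-2) = 1)
F = -20 (F = (4 + 1)*(-4) = 5*(-4) = -20)
F³ = (-20)³ = -8000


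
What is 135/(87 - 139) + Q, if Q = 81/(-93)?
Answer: -5589/1612 ≈ -3.4671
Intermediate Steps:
Q = -27/31 (Q = 81*(-1/93) = -27/31 ≈ -0.87097)
135/(87 - 139) + Q = 135/(87 - 139) - 27/31 = 135/(-52) - 27/31 = 135*(-1/52) - 27/31 = -135/52 - 27/31 = -5589/1612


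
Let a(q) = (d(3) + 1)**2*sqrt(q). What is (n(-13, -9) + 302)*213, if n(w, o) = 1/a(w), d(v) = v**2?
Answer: 64326 - 213*I*sqrt(13)/1300 ≈ 64326.0 - 0.59076*I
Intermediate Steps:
a(q) = 100*sqrt(q) (a(q) = (3**2 + 1)**2*sqrt(q) = (9 + 1)**2*sqrt(q) = 10**2*sqrt(q) = 100*sqrt(q))
n(w, o) = 1/(100*sqrt(w))
(n(-13, -9) + 302)*213 = (1/(100*sqrt(-13)) + 302)*213 = ((-I*sqrt(13)/13)/100 + 302)*213 = (-I*sqrt(13)/1300 + 302)*213 = (302 - I*sqrt(13)/1300)*213 = 64326 - 213*I*sqrt(13)/1300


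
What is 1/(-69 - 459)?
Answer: -1/528 ≈ -0.0018939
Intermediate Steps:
1/(-69 - 459) = 1/(-528) = -1/528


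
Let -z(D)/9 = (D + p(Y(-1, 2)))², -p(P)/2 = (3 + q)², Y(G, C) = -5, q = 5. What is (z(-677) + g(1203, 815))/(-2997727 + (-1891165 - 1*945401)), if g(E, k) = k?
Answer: 188110/188203 ≈ 0.99951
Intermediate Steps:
p(P) = -128 (p(P) = -2*(3 + 5)² = -2*8² = -2*64 = -128)
z(D) = -9*(-128 + D)² (z(D) = -9*(D - 128)² = -9*(-128 + D)²)
(z(-677) + g(1203, 815))/(-2997727 + (-1891165 - 1*945401)) = (-9*(-128 - 677)² + 815)/(-2997727 + (-1891165 - 1*945401)) = (-9*(-805)² + 815)/(-2997727 + (-1891165 - 945401)) = (-9*648025 + 815)/(-2997727 - 2836566) = (-5832225 + 815)/(-5834293) = -5831410*(-1/5834293) = 188110/188203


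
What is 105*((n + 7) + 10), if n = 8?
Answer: 2625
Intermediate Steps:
105*((n + 7) + 10) = 105*((8 + 7) + 10) = 105*(15 + 10) = 105*25 = 2625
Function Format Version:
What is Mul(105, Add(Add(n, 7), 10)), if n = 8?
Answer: 2625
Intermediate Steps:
Mul(105, Add(Add(n, 7), 10)) = Mul(105, Add(Add(8, 7), 10)) = Mul(105, Add(15, 10)) = Mul(105, 25) = 2625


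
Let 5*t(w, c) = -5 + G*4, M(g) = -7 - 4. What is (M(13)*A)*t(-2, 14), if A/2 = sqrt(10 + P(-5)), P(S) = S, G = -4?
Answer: 462*sqrt(5)/5 ≈ 206.61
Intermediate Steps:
M(g) = -11
t(w, c) = -21/5 (t(w, c) = (-5 - 4*4)/5 = (-5 - 16)/5 = (1/5)*(-21) = -21/5)
A = 2*sqrt(5) (A = 2*sqrt(10 - 5) = 2*sqrt(5) ≈ 4.4721)
(M(13)*A)*t(-2, 14) = -22*sqrt(5)*(-21/5) = 462*sqrt(5)/5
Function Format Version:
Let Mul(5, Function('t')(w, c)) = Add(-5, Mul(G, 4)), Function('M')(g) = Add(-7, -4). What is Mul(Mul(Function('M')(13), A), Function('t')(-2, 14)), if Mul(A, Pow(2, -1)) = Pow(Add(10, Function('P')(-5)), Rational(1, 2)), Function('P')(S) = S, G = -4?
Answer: Mul(Rational(462, 5), Pow(5, Rational(1, 2))) ≈ 206.61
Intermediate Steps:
Function('M')(g) = -11
Function('t')(w, c) = Rational(-21, 5) (Function('t')(w, c) = Mul(Rational(1, 5), Add(-5, Mul(-4, 4))) = Mul(Rational(1, 5), Add(-5, -16)) = Mul(Rational(1, 5), -21) = Rational(-21, 5))
A = Mul(2, Pow(5, Rational(1, 2))) (A = Mul(2, Pow(Add(10, -5), Rational(1, 2))) = Mul(2, Pow(5, Rational(1, 2))) ≈ 4.4721)
Mul(Mul(Function('M')(13), A), Function('t')(-2, 14)) = Mul(Mul(-11, Mul(2, Pow(5, Rational(1, 2)))), Rational(-21, 5)) = Mul(Mul(-22, Pow(5, Rational(1, 2))), Rational(-21, 5)) = Mul(Rational(462, 5), Pow(5, Rational(1, 2)))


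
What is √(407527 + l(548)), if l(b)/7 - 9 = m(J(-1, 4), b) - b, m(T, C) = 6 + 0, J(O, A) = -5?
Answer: 118*√29 ≈ 635.45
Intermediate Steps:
m(T, C) = 6
l(b) = 105 - 7*b (l(b) = 63 + 7*(6 - b) = 63 + (42 - 7*b) = 105 - 7*b)
√(407527 + l(548)) = √(407527 + (105 - 7*548)) = √(407527 + (105 - 3836)) = √(407527 - 3731) = √403796 = 118*√29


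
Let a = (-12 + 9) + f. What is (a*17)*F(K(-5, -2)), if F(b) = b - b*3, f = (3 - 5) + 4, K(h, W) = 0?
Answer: 0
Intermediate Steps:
f = 2 (f = -2 + 4 = 2)
F(b) = -2*b (F(b) = b - 3*b = -2*b)
a = -1 (a = (-12 + 9) + 2 = -3 + 2 = -1)
(a*17)*F(K(-5, -2)) = (-1*17)*(-2*0) = -17*0 = 0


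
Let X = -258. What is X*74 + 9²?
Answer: -19011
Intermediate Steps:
X*74 + 9² = -258*74 + 9² = -19092 + 81 = -19011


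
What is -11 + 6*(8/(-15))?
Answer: -71/5 ≈ -14.200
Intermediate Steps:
-11 + 6*(8/(-15)) = -11 + 6*(8*(-1/15)) = -11 + 6*(-8/15) = -11 - 16/5 = -71/5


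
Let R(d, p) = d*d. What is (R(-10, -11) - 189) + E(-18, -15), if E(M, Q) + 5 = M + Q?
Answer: -127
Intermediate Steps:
R(d, p) = d²
E(M, Q) = -5 + M + Q (E(M, Q) = -5 + (M + Q) = -5 + M + Q)
(R(-10, -11) - 189) + E(-18, -15) = ((-10)² - 189) + (-5 - 18 - 15) = (100 - 189) - 38 = -89 - 38 = -127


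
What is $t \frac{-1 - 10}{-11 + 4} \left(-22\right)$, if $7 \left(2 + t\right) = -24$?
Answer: $\frac{9196}{49} \approx 187.67$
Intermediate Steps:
$t = - \frac{38}{7}$ ($t = -2 + \frac{1}{7} \left(-24\right) = -2 - \frac{24}{7} = - \frac{38}{7} \approx -5.4286$)
$t \frac{-1 - 10}{-11 + 4} \left(-22\right) = - \frac{38 \frac{-1 - 10}{-11 + 4}}{7} \left(-22\right) = - \frac{38 \left(- \frac{11}{-7}\right)}{7} \left(-22\right) = - \frac{38 \left(\left(-11\right) \left(- \frac{1}{7}\right)\right)}{7} \left(-22\right) = \left(- \frac{38}{7}\right) \frac{11}{7} \left(-22\right) = \left(- \frac{418}{49}\right) \left(-22\right) = \frac{9196}{49}$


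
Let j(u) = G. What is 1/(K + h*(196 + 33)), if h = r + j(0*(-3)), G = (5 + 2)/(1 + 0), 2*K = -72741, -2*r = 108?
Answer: -2/94267 ≈ -2.1216e-5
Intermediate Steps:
r = -54 (r = -½*108 = -54)
K = -72741/2 (K = (½)*(-72741) = -72741/2 ≈ -36371.)
G = 7 (G = 7/1 = 7*1 = 7)
j(u) = 7
h = -47 (h = -54 + 7 = -47)
1/(K + h*(196 + 33)) = 1/(-72741/2 - 47*(196 + 33)) = 1/(-72741/2 - 47*229) = 1/(-72741/2 - 10763) = 1/(-94267/2) = -2/94267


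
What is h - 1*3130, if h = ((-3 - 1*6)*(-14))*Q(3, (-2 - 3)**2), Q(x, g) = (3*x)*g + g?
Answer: 28370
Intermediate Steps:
Q(x, g) = g + 3*g*x (Q(x, g) = 3*g*x + g = g + 3*g*x)
h = 31500 (h = ((-3 - 1*6)*(-14))*((-2 - 3)**2*(1 + 3*3)) = ((-3 - 6)*(-14))*((-5)**2*(1 + 9)) = (-9*(-14))*(25*10) = 126*250 = 31500)
h - 1*3130 = 31500 - 1*3130 = 31500 - 3130 = 28370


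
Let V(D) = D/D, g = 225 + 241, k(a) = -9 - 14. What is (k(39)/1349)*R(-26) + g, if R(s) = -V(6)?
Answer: 628657/1349 ≈ 466.02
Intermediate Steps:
k(a) = -23
g = 466
V(D) = 1
R(s) = -1 (R(s) = -1*1 = -1)
(k(39)/1349)*R(-26) + g = -23/1349*(-1) + 466 = 23/1349 + 466 = 628657/1349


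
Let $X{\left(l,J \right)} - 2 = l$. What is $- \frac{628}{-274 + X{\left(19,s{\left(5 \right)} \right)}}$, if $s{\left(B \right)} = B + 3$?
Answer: $\frac{628}{253} \approx 2.4822$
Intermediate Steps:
$s{\left(B \right)} = 3 + B$
$X{\left(l,J \right)} = 2 + l$
$- \frac{628}{-274 + X{\left(19,s{\left(5 \right)} \right)}} = - \frac{628}{-274 + \left(2 + 19\right)} = - \frac{628}{-274 + 21} = - \frac{628}{-253} = \left(-628\right) \left(- \frac{1}{253}\right) = \frac{628}{253}$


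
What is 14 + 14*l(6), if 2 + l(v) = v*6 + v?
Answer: 574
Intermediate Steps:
l(v) = -2 + 7*v (l(v) = -2 + (v*6 + v) = -2 + (6*v + v) = -2 + 7*v)
14 + 14*l(6) = 14 + 14*(-2 + 7*6) = 14 + 14*(-2 + 42) = 14 + 14*40 = 14 + 560 = 574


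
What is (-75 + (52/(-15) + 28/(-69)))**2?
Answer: 740438521/119025 ≈ 6220.9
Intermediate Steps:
(-75 + (52/(-15) + 28/(-69)))**2 = (-75 + (52*(-1/15) + 28*(-1/69)))**2 = (-75 + (-52/15 - 28/69))**2 = (-75 - 1336/345)**2 = (-27211/345)**2 = 740438521/119025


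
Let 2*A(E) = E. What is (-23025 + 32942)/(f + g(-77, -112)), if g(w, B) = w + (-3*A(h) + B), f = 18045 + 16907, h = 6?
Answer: 9917/34754 ≈ 0.28535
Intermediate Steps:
A(E) = E/2
f = 34952
g(w, B) = -9 + B + w (g(w, B) = w + (-3*6/2 + B) = w + (-3*3 + B) = w + (-9 + B) = -9 + B + w)
(-23025 + 32942)/(f + g(-77, -112)) = (-23025 + 32942)/(34952 + (-9 - 112 - 77)) = 9917/(34952 - 198) = 9917/34754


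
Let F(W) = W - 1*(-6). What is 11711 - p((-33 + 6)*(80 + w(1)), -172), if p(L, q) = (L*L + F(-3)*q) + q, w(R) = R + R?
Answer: -4889397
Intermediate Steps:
w(R) = 2*R
F(W) = 6 + W (F(W) = W + 6 = 6 + W)
p(L, q) = L**2 + 4*q (p(L, q) = (L*L + (6 - 3)*q) + q = (L**2 + 3*q) + q = L**2 + 4*q)
11711 - p((-33 + 6)*(80 + w(1)), -172) = 11711 - (((-33 + 6)*(80 + 2*1))**2 + 4*(-172)) = 11711 - ((-27*(80 + 2))**2 - 688) = 11711 - ((-27*82)**2 - 688) = 11711 - ((-2214)**2 - 688) = 11711 - (4901796 - 688) = 11711 - 1*4901108 = 11711 - 4901108 = -4889397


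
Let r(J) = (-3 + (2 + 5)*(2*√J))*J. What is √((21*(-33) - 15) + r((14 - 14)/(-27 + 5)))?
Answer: 2*I*√177 ≈ 26.608*I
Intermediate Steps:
r(J) = J*(-3 + 14*√J) (r(J) = (-3 + 7*(2*√J))*J = (-3 + 14*√J)*J = J*(-3 + 14*√J))
√((21*(-33) - 15) + r((14 - 14)/(-27 + 5))) = √((21*(-33) - 15) + (-3*(14 - 14)/(-27 + 5) + 14*((14 - 14)/(-27 + 5))^(3/2))) = √((-693 - 15) + (-0/(-22) + 14*(0/(-22))^(3/2))) = √(-708 + (-0*(-1)/22 + 14*(0*(-1/22))^(3/2))) = √(-708 + (-3*0 + 14*0^(3/2))) = √(-708 + (0 + 14*0)) = √(-708 + (0 + 0)) = √(-708 + 0) = √(-708) = 2*I*√177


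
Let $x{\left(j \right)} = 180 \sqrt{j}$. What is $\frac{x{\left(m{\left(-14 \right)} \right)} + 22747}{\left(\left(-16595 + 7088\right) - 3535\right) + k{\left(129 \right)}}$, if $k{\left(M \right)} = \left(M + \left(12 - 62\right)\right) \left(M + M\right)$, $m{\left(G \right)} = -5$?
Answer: $\frac{22747}{7340} + \frac{9 i \sqrt{5}}{367} \approx 3.099 + 0.054835 i$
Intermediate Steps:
$k{\left(M \right)} = 2 M \left(-50 + M\right)$ ($k{\left(M \right)} = \left(M + \left(12 - 62\right)\right) 2 M = \left(M - 50\right) 2 M = \left(-50 + M\right) 2 M = 2 M \left(-50 + M\right)$)
$\frac{x{\left(m{\left(-14 \right)} \right)} + 22747}{\left(\left(-16595 + 7088\right) - 3535\right) + k{\left(129 \right)}} = \frac{180 \sqrt{-5} + 22747}{\left(\left(-16595 + 7088\right) - 3535\right) + 2 \cdot 129 \left(-50 + 129\right)} = \frac{180 i \sqrt{5} + 22747}{\left(-9507 - 3535\right) + 2 \cdot 129 \cdot 79} = \frac{180 i \sqrt{5} + 22747}{-13042 + 20382} = \frac{22747 + 180 i \sqrt{5}}{7340} = \left(22747 + 180 i \sqrt{5}\right) \frac{1}{7340} = \frac{22747}{7340} + \frac{9 i \sqrt{5}}{367}$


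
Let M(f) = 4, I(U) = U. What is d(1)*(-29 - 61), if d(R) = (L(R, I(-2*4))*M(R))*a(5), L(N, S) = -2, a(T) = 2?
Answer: 1440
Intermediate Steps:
d(R) = -16 (d(R) = -2*4*2 = -8*2 = -16)
d(1)*(-29 - 61) = -16*(-29 - 61) = -16*(-90) = 1440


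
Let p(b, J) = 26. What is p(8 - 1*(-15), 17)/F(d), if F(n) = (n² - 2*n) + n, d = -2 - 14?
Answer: 13/136 ≈ 0.095588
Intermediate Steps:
d = -16
F(n) = n² - n
p(8 - 1*(-15), 17)/F(d) = 26/((-16*(-1 - 16))) = 26/((-16*(-17))) = 26/272 = 26*(1/272) = 13/136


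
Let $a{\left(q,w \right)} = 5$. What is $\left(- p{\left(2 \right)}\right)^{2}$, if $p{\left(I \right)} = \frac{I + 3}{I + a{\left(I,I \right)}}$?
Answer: $\frac{25}{49} \approx 0.5102$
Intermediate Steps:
$p{\left(I \right)} = \frac{3 + I}{5 + I}$ ($p{\left(I \right)} = \frac{I + 3}{I + 5} = \frac{3 + I}{5 + I}$)
$\left(- p{\left(2 \right)}\right)^{2} = \left(- \frac{3 + 2}{5 + 2}\right)^{2} = \left(- \frac{5}{7}\right)^{2} = \frac{25}{49}$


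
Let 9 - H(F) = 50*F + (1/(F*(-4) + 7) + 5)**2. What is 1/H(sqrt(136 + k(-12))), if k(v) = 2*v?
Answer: 48488615/849099762223 - 607331144*sqrt(7)/849099762223 ≈ -0.0018353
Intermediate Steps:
H(F) = 9 - (5 + 1/(7 - 4*F))**2 - 50*F (H(F) = 9 - (50*F + (1/(F*(-4) + 7) + 5)**2) = 9 - (50*F + (1/(-4*F + 7) + 5)**2) = 9 - (50*F + (1/(7 - 4*F) + 5)**2) = 9 - (50*F + (5 + 1/(7 - 4*F))**2) = 9 - ((5 + 1/(7 - 4*F))**2 + 50*F) = 9 + (-(5 + 1/(7 - 4*F))**2 - 50*F) = 9 - (5 + 1/(7 - 4*F))**2 - 50*F)
1/H(sqrt(136 + k(-12))) = 1/((-855 - 1514*sqrt(136 + 2*(-12)) - 800*(136 + 2*(-12))**(3/2) + 2544*(sqrt(136 + 2*(-12)))**2)/(49 - 56*sqrt(136 + 2*(-12)) + 16*(sqrt(136 + 2*(-12)))**2)) = 1/((-855 - 1514*sqrt(136 - 24) - 800*(136 - 24)**(3/2) + 2544*(sqrt(136 - 24))**2)/(49 - 56*sqrt(136 - 24) + 16*(sqrt(136 - 24))**2)) = 1/((-855 - 6056*sqrt(7) - 800*448*sqrt(7) + 2544*(sqrt(112))**2)/(49 - 224*sqrt(7) + 16*(sqrt(112))**2)) = 1/((-855 - 6056*sqrt(7) - 800*448*sqrt(7) + 2544*(4*sqrt(7))**2)/(49 - 224*sqrt(7) + 16*(4*sqrt(7))**2)) = 1/((-855 - 6056*sqrt(7) - 358400*sqrt(7) + 2544*112)/(49 - 224*sqrt(7) + 16*112)) = 1/((-855 - 6056*sqrt(7) - 358400*sqrt(7) + 284928)/(49 - 224*sqrt(7) + 1792)) = 1/((284073 - 364456*sqrt(7))/(1841 - 224*sqrt(7))) = (1841 - 224*sqrt(7))/(284073 - 364456*sqrt(7))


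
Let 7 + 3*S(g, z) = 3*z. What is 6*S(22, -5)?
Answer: -44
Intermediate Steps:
S(g, z) = -7/3 + z (S(g, z) = -7/3 + (3*z)/3 = -7/3 + z)
6*S(22, -5) = 6*(-7/3 - 5) = 6*(-22/3) = -44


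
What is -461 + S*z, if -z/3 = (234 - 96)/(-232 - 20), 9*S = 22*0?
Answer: -461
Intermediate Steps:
S = 0 (S = (22*0)/9 = (⅑)*0 = 0)
z = 23/14 (z = -3*(234 - 96)/(-232 - 20) = -414/(-252) = -414*(-1)/252 = -3*(-23/42) = 23/14 ≈ 1.6429)
-461 + S*z = -461 + 0*(23/14) = -461 + 0 = -461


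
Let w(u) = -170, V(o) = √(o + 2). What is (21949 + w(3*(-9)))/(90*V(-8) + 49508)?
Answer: 269558683/612772666 - 980055*I*√6/1225545332 ≈ 0.4399 - 0.0019588*I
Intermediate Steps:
V(o) = √(2 + o)
(21949 + w(3*(-9)))/(90*V(-8) + 49508) = (21949 - 170)/(90*√(2 - 8) + 49508) = 21779/(90*√(-6) + 49508) = 21779/(90*(I*√6) + 49508) = 21779/(90*I*√6 + 49508) = 21779/(49508 + 90*I*√6)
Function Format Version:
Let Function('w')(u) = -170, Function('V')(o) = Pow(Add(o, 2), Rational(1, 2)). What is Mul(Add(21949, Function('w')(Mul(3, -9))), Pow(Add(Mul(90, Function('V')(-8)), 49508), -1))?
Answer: Add(Rational(269558683, 612772666), Mul(Rational(-980055, 1225545332), I, Pow(6, Rational(1, 2)))) ≈ Add(0.43990, Mul(-0.0019588, I))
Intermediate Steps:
Function('V')(o) = Pow(Add(2, o), Rational(1, 2))
Mul(Add(21949, Function('w')(Mul(3, -9))), Pow(Add(Mul(90, Function('V')(-8)), 49508), -1)) = Mul(Add(21949, -170), Pow(Add(Mul(90, Pow(Add(2, -8), Rational(1, 2))), 49508), -1)) = Mul(21779, Pow(Add(Mul(90, Pow(-6, Rational(1, 2))), 49508), -1)) = Mul(21779, Pow(Add(Mul(90, Mul(I, Pow(6, Rational(1, 2)))), 49508), -1)) = Mul(21779, Pow(Add(Mul(90, I, Pow(6, Rational(1, 2))), 49508), -1)) = Mul(21779, Pow(Add(49508, Mul(90, I, Pow(6, Rational(1, 2)))), -1))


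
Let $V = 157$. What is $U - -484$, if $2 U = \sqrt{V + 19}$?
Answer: $484 + 2 \sqrt{11} \approx 490.63$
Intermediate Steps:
$U = 2 \sqrt{11}$ ($U = \frac{\sqrt{157 + 19}}{2} = \frac{\sqrt{176}}{2} = \frac{4 \sqrt{11}}{2} = 2 \sqrt{11} \approx 6.6332$)
$U - -484 = 2 \sqrt{11} - -484 = 2 \sqrt{11} + 484 = 484 + 2 \sqrt{11}$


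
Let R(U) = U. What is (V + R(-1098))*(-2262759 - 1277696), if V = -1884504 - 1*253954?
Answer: 7575001737980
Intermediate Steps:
V = -2138458 (V = -1884504 - 253954 = -2138458)
(V + R(-1098))*(-2262759 - 1277696) = (-2138458 - 1098)*(-2262759 - 1277696) = -2139556*(-3540455) = 7575001737980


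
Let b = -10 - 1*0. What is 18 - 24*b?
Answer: 258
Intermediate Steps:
b = -10 (b = -10 + 0 = -10)
18 - 24*b = 18 - 24*(-10) = 18 + 240 = 258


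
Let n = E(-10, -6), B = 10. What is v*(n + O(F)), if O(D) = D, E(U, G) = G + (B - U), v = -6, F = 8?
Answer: -132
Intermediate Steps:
E(U, G) = 10 + G - U (E(U, G) = G + (10 - U) = 10 + G - U)
n = 14 (n = 10 - 6 - 1*(-10) = 10 - 6 + 10 = 14)
v*(n + O(F)) = -6*(14 + 8) = -6*22 = -132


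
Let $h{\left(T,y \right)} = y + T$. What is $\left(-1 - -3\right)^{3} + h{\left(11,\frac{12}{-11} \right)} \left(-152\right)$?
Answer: $- \frac{16480}{11} \approx -1498.2$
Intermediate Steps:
$h{\left(T,y \right)} = T + y$
$\left(-1 - -3\right)^{3} + h{\left(11,\frac{12}{-11} \right)} \left(-152\right) = \left(-1 - -3\right)^{3} + \left(11 + \frac{12}{-11}\right) \left(-152\right) = \left(-1 + 3\right)^{3} + \left(11 + 12 \left(- \frac{1}{11}\right)\right) \left(-152\right) = 2^{3} + \left(11 - \frac{12}{11}\right) \left(-152\right) = 8 + \frac{109}{11} \left(-152\right) = 8 - \frac{16568}{11} = - \frac{16480}{11}$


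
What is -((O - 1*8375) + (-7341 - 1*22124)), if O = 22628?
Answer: 15212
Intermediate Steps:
-((O - 1*8375) + (-7341 - 1*22124)) = -((22628 - 1*8375) + (-7341 - 1*22124)) = -((22628 - 8375) + (-7341 - 22124)) = -(14253 - 29465) = -1*(-15212) = 15212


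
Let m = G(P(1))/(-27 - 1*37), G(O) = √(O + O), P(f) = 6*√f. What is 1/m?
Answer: -32*√3/3 ≈ -18.475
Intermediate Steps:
G(O) = √2*√O (G(O) = √(2*O) = √2*√O)
m = -√3/32 (m = (√2*√(6*√1))/(-27 - 1*37) = (√2*√(6*1))/(-27 - 37) = (√2*√6)/(-64) = (2*√3)*(-1/64) = -√3/32 ≈ -0.054127)
1/m = 1/(-√3/32) = -32*√3/3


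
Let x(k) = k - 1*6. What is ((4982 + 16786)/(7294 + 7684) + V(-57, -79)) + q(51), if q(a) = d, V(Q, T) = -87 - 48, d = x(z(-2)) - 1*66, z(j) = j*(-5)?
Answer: -1464449/7489 ≈ -195.55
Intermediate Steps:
z(j) = -5*j
x(k) = -6 + k (x(k) = k - 6 = -6 + k)
d = -62 (d = (-6 - 5*(-2)) - 1*66 = (-6 + 10) - 66 = 4 - 66 = -62)
V(Q, T) = -135
q(a) = -62
((4982 + 16786)/(7294 + 7684) + V(-57, -79)) + q(51) = ((4982 + 16786)/(7294 + 7684) - 135) - 62 = (21768/14978 - 135) - 62 = (21768*(1/14978) - 135) - 62 = (10884/7489 - 135) - 62 = -1000131/7489 - 62 = -1464449/7489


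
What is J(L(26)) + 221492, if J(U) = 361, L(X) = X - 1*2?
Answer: 221853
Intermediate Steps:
L(X) = -2 + X (L(X) = X - 2 = -2 + X)
J(L(26)) + 221492 = 361 + 221492 = 221853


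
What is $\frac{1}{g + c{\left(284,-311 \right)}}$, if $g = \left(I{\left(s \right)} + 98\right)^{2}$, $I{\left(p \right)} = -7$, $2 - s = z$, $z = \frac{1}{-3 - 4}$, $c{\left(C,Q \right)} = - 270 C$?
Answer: $- \frac{1}{68399} \approx -1.462 \cdot 10^{-5}$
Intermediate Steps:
$z = - \frac{1}{7}$ ($z = \frac{1}{-7} = - \frac{1}{7} \approx -0.14286$)
$s = \frac{15}{7}$ ($s = 2 - - \frac{1}{7} = 2 + \frac{1}{7} = \frac{15}{7} \approx 2.1429$)
$g = 8281$ ($g = \left(-7 + 98\right)^{2} = 91^{2} = 8281$)
$\frac{1}{g + c{\left(284,-311 \right)}} = \frac{1}{8281 - 76680} = \frac{1}{-68399} = - \frac{1}{68399}$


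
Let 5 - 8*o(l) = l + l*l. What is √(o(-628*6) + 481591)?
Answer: I*√20682646/4 ≈ 1137.0*I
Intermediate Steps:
o(l) = 5/8 - l/8 - l²/8 (o(l) = 5/8 - (l + l*l)/8 = 5/8 - (l + l²)/8 = 5/8 + (-l/8 - l²/8) = 5/8 - l/8 - l²/8)
√(o(-628*6) + 481591) = √((5/8 - (-157)*6/2 - (-628*6)²/8) + 481591) = √((5/8 - ⅛*(-3768) - ⅛*(-3768)²) + 481591) = √((5/8 + 471 - ⅛*14197824) + 481591) = √((5/8 + 471 - 1774728) + 481591) = √(-14194051/8 + 481591) = √(-10341323/8) = I*√20682646/4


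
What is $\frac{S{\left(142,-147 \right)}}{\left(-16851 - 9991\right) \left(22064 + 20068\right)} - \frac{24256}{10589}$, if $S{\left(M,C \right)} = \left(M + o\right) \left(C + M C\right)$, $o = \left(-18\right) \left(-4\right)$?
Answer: $- \frac{4563941521983}{1995862624636} \approx -2.2867$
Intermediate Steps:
$o = 72$
$S{\left(M,C \right)} = \left(72 + M\right) \left(C + C M\right)$ ($S{\left(M,C \right)} = \left(M + 72\right) \left(C + M C\right) = \left(72 + M\right) \left(C + C M\right)$)
$\frac{S{\left(142,-147 \right)}}{\left(-16851 - 9991\right) \left(22064 + 20068\right)} - \frac{24256}{10589} = \frac{\left(-147\right) \left(72 + 142^{2} + 73 \cdot 142\right)}{\left(-16851 - 9991\right) \left(22064 + 20068\right)} - \frac{24256}{10589} = \frac{\left(-147\right) \left(72 + 20164 + 10366\right)}{\left(-26842\right) 42132} - \frac{24256}{10589} = \frac{\left(-147\right) 30602}{-1130907144} - \frac{24256}{10589} = \left(-4498494\right) \left(- \frac{1}{1130907144}\right) - \frac{24256}{10589} = \frac{749749}{188484524} - \frac{24256}{10589} = - \frac{4563941521983}{1995862624636}$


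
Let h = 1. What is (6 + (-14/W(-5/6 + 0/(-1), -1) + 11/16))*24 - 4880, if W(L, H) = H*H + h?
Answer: -9775/2 ≈ -4887.5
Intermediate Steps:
W(L, H) = 1 + H² (W(L, H) = H*H + 1 = H² + 1 = 1 + H²)
(6 + (-14/W(-5/6 + 0/(-1), -1) + 11/16))*24 - 4880 = (6 + (-14/(1 + (-1)²) + 11/16))*24 - 4880 = (6 + (-14/(1 + 1) + 11*(1/16)))*24 - 4880 = (6 + (-14/2 + 11/16))*24 - 4880 = (6 + (-14*½ + 11/16))*24 - 4880 = (6 + (-7 + 11/16))*24 - 4880 = (6 - 101/16)*24 - 4880 = -5/16*24 - 4880 = -15/2 - 4880 = -9775/2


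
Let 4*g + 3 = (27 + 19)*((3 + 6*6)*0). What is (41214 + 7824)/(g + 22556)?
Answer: 196152/90221 ≈ 2.1741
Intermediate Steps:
g = -3/4 (g = -3/4 + ((27 + 19)*((3 + 6*6)*0))/4 = -3/4 + (46*((3 + 36)*0))/4 = -3/4 + (46*(39*0))/4 = -3/4 + (46*0)/4 = -3/4 + (1/4)*0 = -3/4 + 0 = -3/4 ≈ -0.75000)
(41214 + 7824)/(g + 22556) = (41214 + 7824)/(-3/4 + 22556) = 49038/(90221/4) = 49038*(4/90221) = 196152/90221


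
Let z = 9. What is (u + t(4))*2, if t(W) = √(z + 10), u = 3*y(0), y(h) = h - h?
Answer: 2*√19 ≈ 8.7178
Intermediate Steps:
y(h) = 0
u = 0 (u = 3*0 = 0)
t(W) = √19 (t(W) = √(9 + 10) = √19)
(u + t(4))*2 = (0 + √19)*2 = √19*2 = 2*√19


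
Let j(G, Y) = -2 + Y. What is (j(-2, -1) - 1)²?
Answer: 16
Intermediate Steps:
(j(-2, -1) - 1)² = ((-2 - 1) - 1)² = (-3 - 1)² = (-4)² = 16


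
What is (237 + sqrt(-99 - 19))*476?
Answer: 112812 + 476*I*sqrt(118) ≈ 1.1281e+5 + 5170.7*I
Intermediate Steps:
(237 + sqrt(-99 - 19))*476 = (237 + sqrt(-118))*476 = (237 + I*sqrt(118))*476 = 112812 + 476*I*sqrt(118)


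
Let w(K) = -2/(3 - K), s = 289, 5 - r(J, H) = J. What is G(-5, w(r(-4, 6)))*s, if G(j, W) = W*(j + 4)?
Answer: -289/3 ≈ -96.333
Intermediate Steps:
r(J, H) = 5 - J
G(j, W) = W*(4 + j)
G(-5, w(r(-4, 6)))*s = ((2/(-3 + (5 - 1*(-4))))*(4 - 5))*289 = ((2/(-3 + (5 + 4)))*(-1))*289 = ((2/(-3 + 9))*(-1))*289 = ((2/6)*(-1))*289 = ((2*(⅙))*(-1))*289 = ((⅓)*(-1))*289 = -⅓*289 = -289/3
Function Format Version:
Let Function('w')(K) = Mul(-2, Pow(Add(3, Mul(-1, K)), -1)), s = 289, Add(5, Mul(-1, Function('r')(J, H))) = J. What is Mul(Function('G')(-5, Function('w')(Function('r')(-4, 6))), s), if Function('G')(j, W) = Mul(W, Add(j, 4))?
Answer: Rational(-289, 3) ≈ -96.333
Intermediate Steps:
Function('r')(J, H) = Add(5, Mul(-1, J))
Function('G')(j, W) = Mul(W, Add(4, j))
Mul(Function('G')(-5, Function('w')(Function('r')(-4, 6))), s) = Mul(Mul(Mul(2, Pow(Add(-3, Add(5, Mul(-1, -4))), -1)), Add(4, -5)), 289) = Mul(Mul(Mul(2, Pow(Add(-3, Add(5, 4)), -1)), -1), 289) = Mul(Mul(Mul(2, Pow(Add(-3, 9), -1)), -1), 289) = Mul(Mul(Mul(2, Pow(6, -1)), -1), 289) = Mul(Mul(Mul(2, Rational(1, 6)), -1), 289) = Mul(Mul(Rational(1, 3), -1), 289) = Mul(Rational(-1, 3), 289) = Rational(-289, 3)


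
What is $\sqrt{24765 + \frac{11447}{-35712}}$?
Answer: $\frac{\sqrt{54832566446}}{1488} \approx 157.37$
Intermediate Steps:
$\sqrt{24765 + \frac{11447}{-35712}} = \sqrt{24765 + 11447 \left(- \frac{1}{35712}\right)} = \sqrt{24765 - \frac{11447}{35712}} = \sqrt{\frac{884396233}{35712}} = \frac{\sqrt{54832566446}}{1488}$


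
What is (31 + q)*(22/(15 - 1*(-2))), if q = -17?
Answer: 308/17 ≈ 18.118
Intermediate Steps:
(31 + q)*(22/(15 - 1*(-2))) = (31 - 17)*(22/(15 - 1*(-2))) = 14*(22/(15 + 2)) = 14*(22/17) = 308/17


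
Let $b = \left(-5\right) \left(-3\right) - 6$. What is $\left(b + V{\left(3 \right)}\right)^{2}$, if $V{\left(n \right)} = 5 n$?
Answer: $576$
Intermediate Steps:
$b = 9$ ($b = 15 - 6 = 9$)
$\left(b + V{\left(3 \right)}\right)^{2} = \left(9 + 5 \cdot 3\right)^{2} = \left(9 + 15\right)^{2} = 24^{2} = 576$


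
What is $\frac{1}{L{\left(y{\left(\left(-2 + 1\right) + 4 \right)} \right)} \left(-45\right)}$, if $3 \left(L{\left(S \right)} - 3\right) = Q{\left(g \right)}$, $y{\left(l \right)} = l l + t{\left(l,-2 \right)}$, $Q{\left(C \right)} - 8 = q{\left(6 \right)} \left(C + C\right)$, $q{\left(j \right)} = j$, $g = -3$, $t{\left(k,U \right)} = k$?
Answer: $\frac{1}{285} \approx 0.0035088$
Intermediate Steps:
$Q{\left(C \right)} = 8 + 12 C$ ($Q{\left(C \right)} = 8 + 6 \left(C + C\right) = 8 + 6 \cdot 2 C = 8 + 12 C$)
$y{\left(l \right)} = l + l^{2}$ ($y{\left(l \right)} = l l + l = l^{2} + l = l + l^{2}$)
$L{\left(S \right)} = - \frac{19}{3}$ ($L{\left(S \right)} = 3 + \frac{8 + 12 \left(-3\right)}{3} = 3 + \frac{8 - 36}{3} = 3 + \frac{1}{3} \left(-28\right) = 3 - \frac{28}{3} = - \frac{19}{3}$)
$\frac{1}{L{\left(y{\left(\left(-2 + 1\right) + 4 \right)} \right)} \left(-45\right)} = \frac{1}{\left(- \frac{19}{3}\right) \left(-45\right)} = \frac{1}{285}$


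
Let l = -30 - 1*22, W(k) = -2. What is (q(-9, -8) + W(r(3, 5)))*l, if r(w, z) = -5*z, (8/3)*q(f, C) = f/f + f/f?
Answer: 65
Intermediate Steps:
q(f, C) = 3/4 (q(f, C) = 3*(f/f + f/f)/8 = 3*(1 + 1)/8 = (3/8)*2 = 3/4)
l = -52 (l = -30 - 22 = -52)
(q(-9, -8) + W(r(3, 5)))*l = (3/4 - 2)*(-52) = -5/4*(-52) = 65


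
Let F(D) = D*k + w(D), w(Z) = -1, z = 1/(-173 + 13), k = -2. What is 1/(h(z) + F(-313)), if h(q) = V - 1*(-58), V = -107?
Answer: 1/576 ≈ 0.0017361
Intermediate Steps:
z = -1/160 (z = 1/(-160) = -1/160 ≈ -0.0062500)
h(q) = -49 (h(q) = -107 - 1*(-58) = -107 + 58 = -49)
F(D) = -1 - 2*D (F(D) = D*(-2) - 1 = -2*D - 1 = -1 - 2*D)
1/(h(z) + F(-313)) = 1/(-49 + (-1 - 2*(-313))) = 1/(-49 + (-1 + 626)) = 1/(-49 + 625) = 1/576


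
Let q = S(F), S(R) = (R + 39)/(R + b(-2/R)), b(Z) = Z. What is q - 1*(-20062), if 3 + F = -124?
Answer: 323551050/16127 ≈ 20063.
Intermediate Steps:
F = -127 (F = -3 - 124 = -127)
S(R) = (39 + R)/(R - 2/R) (S(R) = (R + 39)/(R - 2/R) = (39 + R)/(R - 2/R))
q = 11176/16127 (q = -127*(39 - 127)/(-2 + (-127)²) = -127*(-88)/(-2 + 16129) = -127*(-88)/16127 = -127*1/16127*(-88) = 11176/16127 ≈ 0.69300)
q - 1*(-20062) = 11176/16127 - 1*(-20062) = 11176/16127 + 20062 = 323551050/16127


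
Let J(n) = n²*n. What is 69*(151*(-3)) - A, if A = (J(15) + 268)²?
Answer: -13302706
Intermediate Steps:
J(n) = n³
A = 13271449 (A = (15³ + 268)² = (3375 + 268)² = 3643² = 13271449)
69*(151*(-3)) - A = 69*(151*(-3)) - 1*13271449 = 69*(-453) - 13271449 = -31257 - 13271449 = -13302706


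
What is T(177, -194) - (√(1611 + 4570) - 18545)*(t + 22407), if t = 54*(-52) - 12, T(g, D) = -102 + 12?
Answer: 363240825 - 19587*√6181 ≈ 3.6170e+8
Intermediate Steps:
T(g, D) = -90
t = -2820 (t = -2808 - 12 = -2820)
T(177, -194) - (√(1611 + 4570) - 18545)*(t + 22407) = -90 - (√(1611 + 4570) - 18545)*(-2820 + 22407) = -90 - (√6181 - 18545)*19587 = -90 - (-18545 + √6181)*19587 = -90 - (-363240915 + 19587*√6181) = -90 + (363240915 - 19587*√6181) = 363240825 - 19587*√6181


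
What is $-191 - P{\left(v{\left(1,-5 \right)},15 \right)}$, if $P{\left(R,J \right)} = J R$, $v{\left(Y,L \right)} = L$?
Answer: $-116$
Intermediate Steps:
$-191 - P{\left(v{\left(1,-5 \right)},15 \right)} = -191 - 15 \left(-5\right) = -191 - -75 = -191 + 75 = -116$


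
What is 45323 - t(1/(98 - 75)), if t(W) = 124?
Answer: 45199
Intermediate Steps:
45323 - t(1/(98 - 75)) = 45323 - 1*124 = 45323 - 124 = 45199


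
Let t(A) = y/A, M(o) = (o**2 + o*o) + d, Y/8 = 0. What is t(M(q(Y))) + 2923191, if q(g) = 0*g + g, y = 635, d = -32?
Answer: 93541477/32 ≈ 2.9232e+6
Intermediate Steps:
Y = 0 (Y = 8*0 = 0)
q(g) = g (q(g) = 0 + g = g)
M(o) = -32 + 2*o**2 (M(o) = (o**2 + o*o) - 32 = (o**2 + o**2) - 32 = 2*o**2 - 32 = -32 + 2*o**2)
t(A) = 635/A
t(M(q(Y))) + 2923191 = 635/(-32 + 2*0**2) + 2923191 = 635/(-32 + 2*0) + 2923191 = 635/(-32 + 0) + 2923191 = 635/(-32) + 2923191 = 635*(-1/32) + 2923191 = -635/32 + 2923191 = 93541477/32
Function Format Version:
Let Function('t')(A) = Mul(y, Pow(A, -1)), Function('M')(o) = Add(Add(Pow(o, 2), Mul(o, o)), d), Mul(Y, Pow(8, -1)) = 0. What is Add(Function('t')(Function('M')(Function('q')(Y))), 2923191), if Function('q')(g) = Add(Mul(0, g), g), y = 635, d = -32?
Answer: Rational(93541477, 32) ≈ 2.9232e+6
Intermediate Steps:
Y = 0 (Y = Mul(8, 0) = 0)
Function('q')(g) = g (Function('q')(g) = Add(0, g) = g)
Function('M')(o) = Add(-32, Mul(2, Pow(o, 2))) (Function('M')(o) = Add(Add(Pow(o, 2), Mul(o, o)), -32) = Add(Add(Pow(o, 2), Pow(o, 2)), -32) = Add(Mul(2, Pow(o, 2)), -32) = Add(-32, Mul(2, Pow(o, 2))))
Function('t')(A) = Mul(635, Pow(A, -1))
Add(Function('t')(Function('M')(Function('q')(Y))), 2923191) = Add(Mul(635, Pow(Add(-32, Mul(2, Pow(0, 2))), -1)), 2923191) = Add(Mul(635, Pow(Add(-32, Mul(2, 0)), -1)), 2923191) = Add(Mul(635, Pow(Add(-32, 0), -1)), 2923191) = Add(Mul(635, Pow(-32, -1)), 2923191) = Add(Mul(635, Rational(-1, 32)), 2923191) = Add(Rational(-635, 32), 2923191) = Rational(93541477, 32)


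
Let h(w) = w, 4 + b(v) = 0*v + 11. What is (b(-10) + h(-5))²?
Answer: 4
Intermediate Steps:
b(v) = 7 (b(v) = -4 + (0*v + 11) = -4 + (0 + 11) = -4 + 11 = 7)
(b(-10) + h(-5))² = (7 - 5)² = 2² = 4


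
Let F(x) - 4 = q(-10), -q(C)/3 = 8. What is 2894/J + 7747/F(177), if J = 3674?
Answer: -14202299/36740 ≈ -386.56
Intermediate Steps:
q(C) = -24 (q(C) = -3*8 = -24)
F(x) = -20 (F(x) = 4 - 24 = -20)
2894/J + 7747/F(177) = 2894/3674 + 7747/(-20) = 2894*(1/3674) + 7747*(-1/20) = 1447/1837 - 7747/20 = -14202299/36740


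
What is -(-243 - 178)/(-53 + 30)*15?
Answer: -6315/23 ≈ -274.57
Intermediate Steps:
-(-243 - 178)/(-53 + 30)*15 = -(-421/(-23))*15 = -(-421*(-1/23))*15 = -421*15/23 = -1*6315/23 = -6315/23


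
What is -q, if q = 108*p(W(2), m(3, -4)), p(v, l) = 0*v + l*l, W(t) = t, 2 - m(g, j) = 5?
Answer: -972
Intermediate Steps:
m(g, j) = -3 (m(g, j) = 2 - 1*5 = 2 - 5 = -3)
p(v, l) = l² (p(v, l) = 0 + l² = l²)
q = 972 (q = 108*(-3)² = 108*9 = 972)
-q = -1*972 = -972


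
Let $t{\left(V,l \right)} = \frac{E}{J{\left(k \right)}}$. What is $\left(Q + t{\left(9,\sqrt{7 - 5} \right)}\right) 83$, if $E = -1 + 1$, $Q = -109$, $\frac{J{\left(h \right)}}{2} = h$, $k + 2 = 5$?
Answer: $-9047$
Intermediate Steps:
$k = 3$ ($k = -2 + 5 = 3$)
$J{\left(h \right)} = 2 h$
$E = 0$
$t{\left(V,l \right)} = 0$ ($t{\left(V,l \right)} = \frac{0}{2 \cdot 3} = \frac{0}{6} = 0 \cdot \frac{1}{6} = 0$)
$\left(Q + t{\left(9,\sqrt{7 - 5} \right)}\right) 83 = \left(-109 + 0\right) 83 = \left(-109\right) 83 = -9047$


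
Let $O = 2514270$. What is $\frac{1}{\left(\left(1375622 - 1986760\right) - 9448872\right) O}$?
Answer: $- \frac{1}{25293581342700} \approx -3.9536 \cdot 10^{-14}$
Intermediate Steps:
$\frac{1}{\left(\left(1375622 - 1986760\right) - 9448872\right) O} = \frac{1}{\left(\left(1375622 - 1986760\right) - 9448872\right) 2514270} = \frac{1}{\left(1375622 - 1986760\right) - 9448872} \cdot \frac{1}{2514270} = \frac{1}{-611138 - 9448872} \cdot \frac{1}{2514270} = \frac{1}{-10060010} \cdot \frac{1}{2514270} = \left(- \frac{1}{10060010}\right) \frac{1}{2514270} = - \frac{1}{25293581342700}$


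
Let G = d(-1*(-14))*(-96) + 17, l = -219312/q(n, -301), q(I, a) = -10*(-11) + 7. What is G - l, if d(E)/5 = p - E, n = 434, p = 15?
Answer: 18349/13 ≈ 1411.5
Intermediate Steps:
d(E) = 75 - 5*E (d(E) = 5*(15 - E) = 75 - 5*E)
q(I, a) = 117 (q(I, a) = 110 + 7 = 117)
l = -24368/13 (l = -219312/117 = -219312*1/117 = -24368/13 ≈ -1874.5)
G = -463 (G = (75 - (-5)*(-14))*(-96) + 17 = (75 - 5*14)*(-96) + 17 = (75 - 70)*(-96) + 17 = 5*(-96) + 17 = -480 + 17 = -463)
G - l = -463 - 1*(-24368/13) = -463 + 24368/13 = 18349/13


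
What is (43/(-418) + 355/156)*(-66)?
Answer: -70841/494 ≈ -143.40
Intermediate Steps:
(43/(-418) + 355/156)*(-66) = (43*(-1/418) + 355*(1/156))*(-66) = (-43/418 + 355/156)*(-66) = (70841/32604)*(-66) = -70841/494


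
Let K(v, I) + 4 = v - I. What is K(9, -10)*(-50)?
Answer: -750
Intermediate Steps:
K(v, I) = -4 + v - I (K(v, I) = -4 + (v - I) = -4 + v - I)
K(9, -10)*(-50) = (-4 + 9 - 1*(-10))*(-50) = (-4 + 9 + 10)*(-50) = 15*(-50) = -750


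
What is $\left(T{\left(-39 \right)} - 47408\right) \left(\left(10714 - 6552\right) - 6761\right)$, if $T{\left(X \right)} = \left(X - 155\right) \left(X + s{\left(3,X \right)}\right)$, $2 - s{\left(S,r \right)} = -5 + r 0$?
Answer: $107078800$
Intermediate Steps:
$s{\left(S,r \right)} = 7$ ($s{\left(S,r \right)} = 2 - \left(-5 + r 0\right) = 2 - \left(-5 + 0\right) = 2 - -5 = 2 + 5 = 7$)
$T{\left(X \right)} = \left(-155 + X\right) \left(7 + X\right)$ ($T{\left(X \right)} = \left(X - 155\right) \left(X + 7\right) = \left(-155 + X\right) \left(7 + X\right)$)
$\left(T{\left(-39 \right)} - 47408\right) \left(\left(10714 - 6552\right) - 6761\right) = \left(\left(-1085 + \left(-39\right)^{2} - -5772\right) - 47408\right) \left(\left(10714 - 6552\right) - 6761\right) = \left(\left(-1085 + 1521 + 5772\right) - 47408\right) \left(\left(10714 - 6552\right) - 6761\right) = \left(6208 - 47408\right) \left(4162 - 6761\right) = \left(-41200\right) \left(-2599\right) = 107078800$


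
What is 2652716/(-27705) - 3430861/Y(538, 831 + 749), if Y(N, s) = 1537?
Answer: -99129228497/42582585 ≈ -2327.9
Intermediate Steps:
2652716/(-27705) - 3430861/Y(538, 831 + 749) = 2652716/(-27705) - 3430861/1537 = 2652716*(-1/27705) - 3430861*1/1537 = -2652716/27705 - 3430861/1537 = -99129228497/42582585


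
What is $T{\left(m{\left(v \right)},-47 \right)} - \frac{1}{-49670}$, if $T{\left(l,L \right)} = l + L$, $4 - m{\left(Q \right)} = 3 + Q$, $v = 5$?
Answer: $- \frac{2533169}{49670} \approx -51.0$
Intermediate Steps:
$m{\left(Q \right)} = 1 - Q$ ($m{\left(Q \right)} = 4 - \left(3 + Q\right) = 1 - Q$)
$T{\left(l,L \right)} = L + l$
$T{\left(m{\left(v \right)},-47 \right)} - \frac{1}{-49670} = \left(-47 + \left(1 - 5\right)\right) - \frac{1}{-49670} = \left(-47 + \left(1 - 5\right)\right) - - \frac{1}{49670} = \left(-47 - 4\right) + \frac{1}{49670} = -51 + \frac{1}{49670} = - \frac{2533169}{49670}$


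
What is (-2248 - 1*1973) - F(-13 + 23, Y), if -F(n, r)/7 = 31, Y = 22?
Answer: -4004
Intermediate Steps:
F(n, r) = -217 (F(n, r) = -7*31 = -217)
(-2248 - 1*1973) - F(-13 + 23, Y) = (-2248 - 1*1973) - 1*(-217) = (-2248 - 1973) + 217 = -4221 + 217 = -4004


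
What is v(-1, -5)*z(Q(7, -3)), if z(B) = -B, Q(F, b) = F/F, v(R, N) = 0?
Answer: 0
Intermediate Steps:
Q(F, b) = 1
v(-1, -5)*z(Q(7, -3)) = 0*(-1*1) = 0*(-1) = 0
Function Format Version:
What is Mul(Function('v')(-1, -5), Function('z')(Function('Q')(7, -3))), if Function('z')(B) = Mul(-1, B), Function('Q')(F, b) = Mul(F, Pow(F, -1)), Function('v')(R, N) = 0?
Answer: 0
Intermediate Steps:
Function('Q')(F, b) = 1
Mul(Function('v')(-1, -5), Function('z')(Function('Q')(7, -3))) = Mul(0, Mul(-1, 1)) = Mul(0, -1) = 0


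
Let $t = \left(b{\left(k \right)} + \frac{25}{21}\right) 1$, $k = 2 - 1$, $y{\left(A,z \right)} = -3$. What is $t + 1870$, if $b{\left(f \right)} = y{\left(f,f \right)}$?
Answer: $\frac{39232}{21} \approx 1868.2$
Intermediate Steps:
$k = 1$ ($k = 2 - 1 = 1$)
$b{\left(f \right)} = -3$
$t = - \frac{38}{21}$ ($t = \left(-3 + \frac{25}{21}\right) 1 = \left(- \frac{38}{21}\right) 1 = - \frac{38}{21} \approx -1.8095$)
$t + 1870 = - \frac{38}{21} + 1870 = \frac{39232}{21}$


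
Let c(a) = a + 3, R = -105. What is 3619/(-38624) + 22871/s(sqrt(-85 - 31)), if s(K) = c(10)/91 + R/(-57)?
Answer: 14685898577/1274592 ≈ 11522.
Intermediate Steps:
c(a) = 3 + a
s(K) = 264/133 (s(K) = (3 + 10)/91 - 105/(-57) = 13*(1/91) - 105*(-1/57) = 1/7 + 35/19 = 264/133)
3619/(-38624) + 22871/s(sqrt(-85 - 31)) = 3619/(-38624) + 22871/(264/133) = 3619*(-1/38624) + 22871*(133/264) = -3619/38624 + 3041843/264 = 14685898577/1274592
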